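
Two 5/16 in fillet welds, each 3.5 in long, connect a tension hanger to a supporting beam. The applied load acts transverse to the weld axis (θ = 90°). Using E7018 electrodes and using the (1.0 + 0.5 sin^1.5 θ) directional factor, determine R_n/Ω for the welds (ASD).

R_n/Ω ≈ 48.7 kip

E70XX → F_EXX = 70 ksi.
t_e = 0.707 × 0.3125 = 0.2209 in; A_we = 0.2209 × 7 = 1.547 in².
Directional factor: 1.0 + 0.5 sin^1.5(90°) = 1.5.
F_nw = 0.6 × 70 × 1.5 = 63 ksi.
R_n/Ω = (63 × 1.547) / 2.0 = 48.72 kip.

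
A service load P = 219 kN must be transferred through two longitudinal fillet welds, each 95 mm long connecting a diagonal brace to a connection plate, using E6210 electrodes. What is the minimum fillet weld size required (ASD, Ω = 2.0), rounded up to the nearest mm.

E62XX → F_EXX = 620 MPa.
Total weld length L = 190 mm.
Required throat t_e = P × Ω / (0.6 F_EXX × L) = 219 × 2.0 / (0.6 × 620 × 190 × 10⁻³) = 6.197 mm.
Required leg w = t_e / 0.707 = 8.765 mm → use 9 mm.

w = 9 mm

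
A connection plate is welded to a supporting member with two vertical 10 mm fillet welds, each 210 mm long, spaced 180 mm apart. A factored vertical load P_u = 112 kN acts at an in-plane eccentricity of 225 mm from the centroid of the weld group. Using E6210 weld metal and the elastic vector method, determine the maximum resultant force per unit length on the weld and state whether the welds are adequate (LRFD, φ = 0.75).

f_max ≈ 901 N/mm; adequate

E62XX → F_EXX = 620 MPa.
Total weld length L_w = 420 mm. Treat welds as unit-width lines.
Polar moment about centroid: J = 2[d³/12 + d(b/2)²] = 2[210³/12 + 210×90²] = 4946000 mm³.
Direct shear f_v = P/L_w = 112×10³ / 420 = 266.7 N/mm (vertical).
Torsion M = P·e = 112×10³ × 225 = 25200000 N·mm.
Critical point at (x, y) = (90, 105) from centroid. f_tx = M·y/J = 535 N/mm; f_ty = M·x/J = 458.6 N/mm.
Resultant f_max = √[f_tx² + (f_v + f_ty)²] = √[535² + (266.7 + 458.6)²] = 901.3 N/mm.
Capacity per unit length: φr_n = 0.75 × 0.6 × 620 × (0.707 × 10) = 1973 N/mm.
901.3 ≤ 1973 → adequate.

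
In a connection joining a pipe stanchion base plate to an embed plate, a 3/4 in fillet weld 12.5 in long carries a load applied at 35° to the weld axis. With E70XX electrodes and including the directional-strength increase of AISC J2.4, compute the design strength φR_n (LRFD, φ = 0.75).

E70XX → F_EXX = 70 ksi.
t_e = 0.707 × 0.75 = 0.5302 in; A_we = 0.5302 × 12.5 = 6.628 in².
Directional factor: 1.0 + 0.5 sin^1.5(35°) = 1.217.
F_nw = 0.6 × 70 × 1.217 = 51.12 ksi.
φR_n = 0.75 × 51.12 × 6.628 = 254.1 kips.

φR_n ≈ 254 kips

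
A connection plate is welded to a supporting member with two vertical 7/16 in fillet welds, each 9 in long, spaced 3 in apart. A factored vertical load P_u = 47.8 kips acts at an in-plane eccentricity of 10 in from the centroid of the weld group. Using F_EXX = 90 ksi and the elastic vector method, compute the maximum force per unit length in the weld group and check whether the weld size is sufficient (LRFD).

Total weld length L_w = 18 in. Treat welds as unit-width lines.
Polar moment about centroid: J = 2[d³/12 + d(b/2)²] = 2[9³/12 + 9×1.5²] = 162 in³.
Direct shear f_v = P/L_w = 47.8 / 18 = 2.656 kip/in (vertical).
Torsion M = P·e = 47.8 × 10 = 478 kip·in.
Critical point at (x, y) = (1.5, 4.5) from centroid. f_tx = M·y/J = 13.28 kip/in; f_ty = M·x/J = 4.426 kip/in.
Resultant f_max = √[f_tx² + (f_v + f_ty)²] = √[13.28² + (2.656 + 4.426)²] = 15.05 kip/in.
Capacity per unit length: φr_n = 0.75 × 0.6 × 90 × (0.707 × 0.4375) = 12.53 kip/in.
15.05 > 12.53 → NOT adequate.

f_max ≈ 15 kip/in; NOT adequate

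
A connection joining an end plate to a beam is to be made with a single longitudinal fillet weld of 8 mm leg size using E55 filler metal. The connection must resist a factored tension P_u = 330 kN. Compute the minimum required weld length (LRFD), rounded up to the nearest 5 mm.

E55XX → F_EXX = 550 MPa.
Throat t_e = 0.707 × 8 = 5.656 mm.
φr_n = 0.75 × 0.6 × 550 × 5.656 × 10⁻³ = 1.4 kN/mm.
L_req = P_u / φr_n = 330 / 1.4 = 235.7 mm total.
Round up → use L = 240 mm.

L = 240 mm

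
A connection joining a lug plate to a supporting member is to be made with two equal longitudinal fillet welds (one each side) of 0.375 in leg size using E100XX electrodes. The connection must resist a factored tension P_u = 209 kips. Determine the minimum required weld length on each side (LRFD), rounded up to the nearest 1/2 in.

E100XX → F_EXX = 100 ksi.
Throat t_e = 0.707 × 0.375 = 0.2651 in.
φr_n = 0.75 × 0.6 × 100 × 0.2651 = 11.93 kips/in.
L_req = P_u / φr_n = 209 / 11.93 = 17.52 in total.
Per side: 17.52 / 2 = 8.759 in.
Round up → use L = 9 in on each side.

L = 9 in on each side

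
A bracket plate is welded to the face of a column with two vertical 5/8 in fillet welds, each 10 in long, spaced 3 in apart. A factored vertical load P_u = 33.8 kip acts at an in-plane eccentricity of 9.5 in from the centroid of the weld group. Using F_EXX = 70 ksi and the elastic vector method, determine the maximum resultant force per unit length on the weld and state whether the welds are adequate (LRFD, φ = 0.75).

Total weld length L_w = 20 in. Treat welds as unit-width lines.
Polar moment about centroid: J = 2[d³/12 + d(b/2)²] = 2[10³/12 + 10×1.5²] = 211.7 in³.
Direct shear f_v = P/L_w = 33.8 / 20 = 1.69 kip/in (vertical).
Torsion M = P·e = 33.8 × 9.5 = 321.1 kip·in.
Critical point at (x, y) = (1.5, 5) from centroid. f_tx = M·y/J = 7.585 kip/in; f_ty = M·x/J = 2.276 kip/in.
Resultant f_max = √[f_tx² + (f_v + f_ty)²] = √[7.585² + (1.69 + 2.276)²] = 8.559 kip/in.
Capacity per unit length: φr_n = 0.75 × 0.6 × 70 × (0.707 × 0.625) = 13.92 kip/in.
8.559 ≤ 13.92 → adequate.

f_max ≈ 8.56 kip/in; adequate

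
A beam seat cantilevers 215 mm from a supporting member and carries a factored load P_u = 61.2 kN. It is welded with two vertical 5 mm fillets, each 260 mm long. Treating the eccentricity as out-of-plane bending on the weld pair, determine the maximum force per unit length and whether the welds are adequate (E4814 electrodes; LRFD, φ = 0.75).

f_max ≈ 596 N/mm; adequate

E48XX → F_EXX = 480 MPa.
L_w = 2 × 260 = 520 mm; section modulus (unit throat) S = 2 × L²/6 = 22530 mm².
Direct shear f_v = P/L_w = 61.2×10³/520 = 117.7 N/mm.
Moment M = P × e = 61.2×10³ × 215 = 13158000 N·mm; bending f_b = M/S = 583.9 N/mm.
f_max = √(f_v² + f_b²) = √(117.7² + 583.9²) = 595.7 N/mm.
φr_n = 0.75 × 0.6 × 480 × (0.707 × 5) = 763.6 N/mm → adequate.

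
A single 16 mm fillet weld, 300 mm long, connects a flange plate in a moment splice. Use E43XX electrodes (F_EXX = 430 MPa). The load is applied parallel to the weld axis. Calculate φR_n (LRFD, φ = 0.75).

Effective throat t_e = 0.707 × 16 = 11.31 mm.
Total length L = 300 mm; A_we = 11.31 × 300 = 3394 mm².
F_nw = 0.6 F_EXX = 0.6 × 430 = 258 MPa.
φR_n = 0.75 × 258 × 3394 × 10⁻³ = 656.7 kN.

φR_n ≈ 657 kN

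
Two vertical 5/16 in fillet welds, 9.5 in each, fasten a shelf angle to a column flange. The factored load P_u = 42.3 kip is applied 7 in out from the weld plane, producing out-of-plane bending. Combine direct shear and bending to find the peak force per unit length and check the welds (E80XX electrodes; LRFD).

E80XX → F_EXX = 80 ksi.
L_w = 2 × 9.5 = 19 in; section modulus (unit throat) S = 2 × L²/6 = 30.08 in².
Direct shear f_v = P/L_w = 42.3/19 = 2.226 kip/in.
Moment M = P × e = 42.3 × 7 = 296.1 kip·in; bending f_b = M/S = 9.843 kip/in.
f_max = √(f_v² + f_b²) = √(2.226² + 9.843²) = 10.09 kip/in.
φr_n = 0.75 × 0.6 × 80 × (0.707 × 0.3125) = 7.954 kip/in → NOT adequate.

f_max ≈ 10.1 kip/in; NOT adequate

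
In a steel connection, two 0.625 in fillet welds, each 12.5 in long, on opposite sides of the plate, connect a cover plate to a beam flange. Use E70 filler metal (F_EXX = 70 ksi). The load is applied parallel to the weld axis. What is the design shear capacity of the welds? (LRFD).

Effective throat t_e = 0.707 × 0.625 = 0.4419 in.
Total length L = 25 in; A_we = 0.4419 × 25 = 11.05 in².
F_nw = 0.6 F_EXX = 0.6 × 70 = 42 ksi.
φR_n = 0.75 × 42 × 11.05 = 348 kip.

φR_n ≈ 348 kip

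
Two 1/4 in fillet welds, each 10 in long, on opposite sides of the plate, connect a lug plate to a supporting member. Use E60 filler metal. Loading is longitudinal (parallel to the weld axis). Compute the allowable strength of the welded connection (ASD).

E60XX → F_EXX = 60 ksi.
Effective throat t_e = 0.707 × 0.25 = 0.1767 in.
Total length L = 20 in; A_we = 0.1767 × 20 = 3.535 in².
F_nw = 0.6 F_EXX = 0.6 × 60 = 36 ksi.
R_n = 36 × 3.535 = 127.3 kips; R_n/Ω = 127.3/2.0 = 63.63 kips.

R_n/Ω ≈ 63.6 kips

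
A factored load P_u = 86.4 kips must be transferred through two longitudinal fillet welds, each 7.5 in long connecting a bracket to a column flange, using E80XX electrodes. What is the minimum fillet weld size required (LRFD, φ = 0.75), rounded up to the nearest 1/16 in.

w = 1/4 in

E80XX → F_EXX = 80 ksi.
Total weld length L = 15 in.
Required throat t_e = P_u / (φ × 0.6 F_EXX × L) = 86.4 / (0.75 × 0.6 × 80 × 15) = 0.16 in.
Required leg w = t_e / 0.707 = 0.2263 in → use 1/4 in.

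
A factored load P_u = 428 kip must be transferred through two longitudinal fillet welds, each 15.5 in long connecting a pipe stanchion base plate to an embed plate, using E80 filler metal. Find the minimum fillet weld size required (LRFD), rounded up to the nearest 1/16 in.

E80XX → F_EXX = 80 ksi.
Total weld length L = 31 in.
Required throat t_e = P_u / (φ × 0.6 F_EXX × L) = 428 / (0.75 × 0.6 × 80 × 31) = 0.3835 in.
Required leg w = t_e / 0.707 = 0.5425 in → use 9/16 in.

w = 9/16 in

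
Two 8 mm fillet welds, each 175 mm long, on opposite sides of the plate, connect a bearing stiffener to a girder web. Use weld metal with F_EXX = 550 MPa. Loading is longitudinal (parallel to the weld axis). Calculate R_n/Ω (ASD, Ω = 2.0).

Effective throat t_e = 0.707 × 8 = 5.656 mm.
Total length L = 350 mm; A_we = 5.656 × 350 = 1980 mm².
F_nw = 0.6 F_EXX = 0.6 × 550 = 330 MPa.
R_n = 330 × 1980 × 10⁻³ = 653.3 kN; R_n/Ω = 653.3/2.0 = 326.6 kN.

R_n/Ω ≈ 327 kN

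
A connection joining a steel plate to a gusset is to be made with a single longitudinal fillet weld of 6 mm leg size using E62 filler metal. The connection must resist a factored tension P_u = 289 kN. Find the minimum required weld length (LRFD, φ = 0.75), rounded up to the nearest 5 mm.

L = 245 mm

E62XX → F_EXX = 620 MPa.
Throat t_e = 0.707 × 6 = 4.242 mm.
φr_n = 0.75 × 0.6 × 620 × 4.242 × 10⁻³ = 1.184 kN/mm.
L_req = P_u / φr_n = 289 / 1.184 = 244.2 mm total.
Round up → use L = 245 mm.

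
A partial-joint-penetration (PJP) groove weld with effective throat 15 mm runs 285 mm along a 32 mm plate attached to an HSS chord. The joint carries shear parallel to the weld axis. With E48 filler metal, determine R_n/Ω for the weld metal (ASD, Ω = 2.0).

R_n/Ω ≈ 616 kN

E48XX → F_EXX = 480 MPa.
Effective throat (given) t_e = 15 mm.
A_we = 15 × 285 = 4275 mm².
F_nw = 0.6 F_EXX = 288 MPa.
R_n/Ω = (288 × 4275) / 2.0 × 10⁻³ = 615.6 kN.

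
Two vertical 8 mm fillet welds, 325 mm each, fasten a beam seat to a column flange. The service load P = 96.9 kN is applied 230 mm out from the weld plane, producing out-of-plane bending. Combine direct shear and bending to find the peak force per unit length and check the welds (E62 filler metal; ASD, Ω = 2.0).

f_max ≈ 650 N/mm; adequate

E62XX → F_EXX = 620 MPa.
L_w = 2 × 325 = 650 mm; section modulus (unit throat) S = 2 × L²/6 = 35210 mm².
Direct shear f_v = P/L_w = 96.9×10³/650 = 149.1 N/mm.
Moment M = P × e = 96.9×10³ × 230 = 22287000 N·mm; bending f_b = M/S = 633 N/mm.
f_max = √(f_v² + f_b²) = √(149.1² + 633²) = 650.3 N/mm.
r_n/Ω = (1/2.0) × 0.6 × 620 × (0.707 × 8) = 1052 N/mm → adequate.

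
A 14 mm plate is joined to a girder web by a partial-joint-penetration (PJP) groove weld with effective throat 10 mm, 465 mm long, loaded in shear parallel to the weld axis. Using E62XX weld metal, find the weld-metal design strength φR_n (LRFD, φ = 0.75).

E62XX → F_EXX = 620 MPa.
Effective throat (given) t_e = 10 mm.
A_we = 10 × 465 = 4650 mm².
F_nw = 0.6 F_EXX = 372 MPa.
φR_n = 0.75 × 372 × 4650 × 10⁻³ = 1297 kN.

φR_n ≈ 1300 kN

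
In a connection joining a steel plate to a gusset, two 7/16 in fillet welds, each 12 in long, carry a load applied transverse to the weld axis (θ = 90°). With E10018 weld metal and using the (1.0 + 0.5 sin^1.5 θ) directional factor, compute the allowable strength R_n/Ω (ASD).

E100XX → F_EXX = 100 ksi.
t_e = 0.707 × 0.4375 = 0.3093 in; A_we = 0.3093 × 24 = 7.423 in².
Directional factor: 1.0 + 0.5 sin^1.5(90°) = 1.5.
F_nw = 0.6 × 100 × 1.5 = 90 ksi.
R_n/Ω = (90 × 7.423) / 2.0 = 334.1 kip.

R_n/Ω ≈ 334 kip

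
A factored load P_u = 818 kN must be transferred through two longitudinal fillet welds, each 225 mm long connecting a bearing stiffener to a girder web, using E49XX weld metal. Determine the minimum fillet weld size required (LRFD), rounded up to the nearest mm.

E49XX → F_EXX = 490 MPa.
Total weld length L = 450 mm.
Required throat t_e = P_u / (φ × 0.6 F_EXX × L) = 818 / (0.75 × 0.6 × 490 × 450 × 10⁻³) = 8.244 mm.
Required leg w = t_e / 0.707 = 11.66 mm → use 12 mm.

w = 12 mm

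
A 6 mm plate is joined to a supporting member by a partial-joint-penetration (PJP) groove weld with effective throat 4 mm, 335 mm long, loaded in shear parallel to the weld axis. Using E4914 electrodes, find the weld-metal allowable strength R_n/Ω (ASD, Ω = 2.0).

E49XX → F_EXX = 490 MPa.
Effective throat (given) t_e = 4 mm.
A_we = 4 × 335 = 1340 mm².
F_nw = 0.6 F_EXX = 294 MPa.
R_n/Ω = (294 × 1340) / 2.0 × 10⁻³ = 197 kN.

R_n/Ω ≈ 197 kN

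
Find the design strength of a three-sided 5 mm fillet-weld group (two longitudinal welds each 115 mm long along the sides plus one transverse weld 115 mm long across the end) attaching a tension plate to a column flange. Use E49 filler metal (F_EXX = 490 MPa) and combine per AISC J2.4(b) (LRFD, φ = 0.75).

φR_n ≈ 287 kN

t_e = 0.707 × 5 = 3.535 mm.
R_nwl = 0.6 × 490 × 3.535 × 230 × 10⁻³ = 239 kN (longitudinal, 2 welds).
R_nwt = 0.6 × 490 × 3.535 × 115 × 10⁻³ = 119.5 kN (transverse, base value).
(i) R_nwl + R_nwt = 358.6 kN; (ii) 0.85 R_nwl + 1.5 R_nwt = 382.5 kN.
R_n = max = 382.5 kN [governs: (ii)]; φR_n = 286.8 kN.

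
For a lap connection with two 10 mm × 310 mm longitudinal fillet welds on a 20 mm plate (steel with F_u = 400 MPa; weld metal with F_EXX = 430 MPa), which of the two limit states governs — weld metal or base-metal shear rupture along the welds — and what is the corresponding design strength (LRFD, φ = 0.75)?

t_e = 0.707 × 10 = 7.07 mm; L = 620 mm.
Weld metal: φR_n = 0.75 × 0.6 × 430 × 7.07 × 620 × 10⁻³ = 848.2 kN.
Base metal (shear rupture): φR_n = 0.75 × 0.6 × 400 × 20 × 620 × 10⁻³ = 2232 kN.
Governing: weld metal.

φR_n ≈ 848 kN (weld metal governs)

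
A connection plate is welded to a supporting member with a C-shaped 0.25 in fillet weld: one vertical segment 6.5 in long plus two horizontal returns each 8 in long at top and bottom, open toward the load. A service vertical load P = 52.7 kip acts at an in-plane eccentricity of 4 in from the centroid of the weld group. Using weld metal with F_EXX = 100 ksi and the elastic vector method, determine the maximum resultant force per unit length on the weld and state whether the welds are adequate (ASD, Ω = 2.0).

Total weld length L_w = 22.5 in. Treat welds as unit-width lines.
Centroid: x̄ = 2×8×4 / 22.5 = 2.844 in from the vertical weld.
Polar moment about centroid: J = I_x + I_y = [6.5³/12 + 2×8×3.25²] + [6.5×2.844² + 2(8³/12 + 8×1.156²)] = 351.2 in³.
Direct shear f_v = P/L_w = 52.7 / 22.5 = 2.342 kip/in (vertical).
Torsion M = P·e = 52.7 × 4 = 210.8 kip·in.
Critical point at (x, y) = (5.156, 3.25) from centroid. f_tx = M·y/J = 1.951 kip/in; f_ty = M·x/J = 3.095 kip/in.
Resultant f_max = √[f_tx² + (f_v + f_ty)²] = √[1.951² + (2.342 + 3.095)²] = 5.776 kip/in.
Capacity per unit length: r_n/Ω = (1/2.0) × 0.6 × 100 × (0.707 × 0.25) = 5.302 kip/in.
5.776 > 5.302 → NOT adequate.

f_max ≈ 5.78 kip/in; NOT adequate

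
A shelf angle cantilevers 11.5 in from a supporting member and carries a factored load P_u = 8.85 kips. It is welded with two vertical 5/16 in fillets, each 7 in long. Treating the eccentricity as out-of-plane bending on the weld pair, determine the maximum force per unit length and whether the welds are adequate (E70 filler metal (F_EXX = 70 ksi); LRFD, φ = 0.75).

f_max ≈ 6.26 kip/in; adequate

L_w = 2 × 7 = 14 in; section modulus (unit throat) S = 2 × L²/6 = 16.33 in².
Direct shear f_v = P/L_w = 8.85/14 = 0.6321 kip/in.
Moment M = P × e = 8.85 × 11.5 = 101.77 kip·in; bending f_b = M/S = 6.231 kip/in.
f_max = √(f_v² + f_b²) = √(0.6321² + 6.231²) = 6.263 kip/in.
φr_n = 0.75 × 0.6 × 70 × (0.707 × 0.3125) = 6.96 kip/in → adequate.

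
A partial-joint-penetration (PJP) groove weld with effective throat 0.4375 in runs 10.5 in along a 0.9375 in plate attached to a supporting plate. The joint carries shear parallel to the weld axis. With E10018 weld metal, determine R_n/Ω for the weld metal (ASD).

E100XX → F_EXX = 100 ksi.
Effective throat (given) t_e = 0.4375 in.
A_we = 0.4375 × 10.5 = 4.594 in².
F_nw = 0.6 F_EXX = 60 ksi.
R_n/Ω = (60 × 4.594) / 2.0 = 137.8 kip.

R_n/Ω ≈ 138 kip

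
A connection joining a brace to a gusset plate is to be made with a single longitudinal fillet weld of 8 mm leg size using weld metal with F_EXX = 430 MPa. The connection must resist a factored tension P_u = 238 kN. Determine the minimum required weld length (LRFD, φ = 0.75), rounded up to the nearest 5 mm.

Throat t_e = 0.707 × 8 = 5.656 mm.
φr_n = 0.75 × 0.6 × 430 × 5.656 × 10⁻³ = 1.094 kN/mm.
L_req = P_u / φr_n = 238 / 1.094 = 217.5 mm total.
Round up → use L = 220 mm.

L = 220 mm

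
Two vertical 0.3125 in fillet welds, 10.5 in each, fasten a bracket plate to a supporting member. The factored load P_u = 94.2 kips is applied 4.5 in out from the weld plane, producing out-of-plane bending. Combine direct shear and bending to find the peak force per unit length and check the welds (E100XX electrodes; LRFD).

f_max ≈ 12.4 kip/in; NOT adequate

E100XX → F_EXX = 100 ksi.
L_w = 2 × 10.5 = 21 in; section modulus (unit throat) S = 2 × L²/6 = 36.75 in².
Direct shear f_v = P/L_w = 94.2/21 = 4.486 kip/in.
Moment M = P × e = 94.2 × 4.5 = 423.9 kip·in; bending f_b = M/S = 11.53 kip/in.
f_max = √(f_v² + f_b²) = √(4.486² + 11.53²) = 12.38 kip/in.
φr_n = 0.75 × 0.6 × 100 × (0.707 × 0.3125) = 9.942 kip/in → NOT adequate.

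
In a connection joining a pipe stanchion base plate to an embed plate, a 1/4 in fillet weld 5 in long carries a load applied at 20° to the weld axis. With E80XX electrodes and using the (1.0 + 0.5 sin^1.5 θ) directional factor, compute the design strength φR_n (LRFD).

φR_n ≈ 35 kip

E80XX → F_EXX = 80 ksi.
t_e = 0.707 × 0.25 = 0.1767 in; A_we = 0.1767 × 5 = 0.8837 in².
Directional factor: 1.0 + 0.5 sin^1.5(20°) = 1.1.
F_nw = 0.6 × 80 × 1.1 = 52.8 ksi.
φR_n = 0.75 × 52.8 × 0.8837 = 35 kip.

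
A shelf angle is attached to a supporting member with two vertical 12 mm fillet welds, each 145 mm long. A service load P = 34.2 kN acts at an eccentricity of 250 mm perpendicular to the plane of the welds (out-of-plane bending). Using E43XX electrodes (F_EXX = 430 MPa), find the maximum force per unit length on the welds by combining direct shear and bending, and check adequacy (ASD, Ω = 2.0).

L_w = 2 × 145 = 290 mm; section modulus (unit throat) S = 2 × L²/6 = 7008 mm².
Direct shear f_v = P/L_w = 34.2×10³/290 = 117.9 N/mm.
Moment M = P × e = 34.2×10³ × 250 = 8550000 N·mm; bending f_b = M/S = 1220 N/mm.
f_max = √(f_v² + f_b²) = √(117.9² + 1220²) = 1226 N/mm.
r_n/Ω = (1/2.0) × 0.6 × 430 × (0.707 × 12) = 1094 N/mm → NOT adequate.

f_max ≈ 1230 N/mm; NOT adequate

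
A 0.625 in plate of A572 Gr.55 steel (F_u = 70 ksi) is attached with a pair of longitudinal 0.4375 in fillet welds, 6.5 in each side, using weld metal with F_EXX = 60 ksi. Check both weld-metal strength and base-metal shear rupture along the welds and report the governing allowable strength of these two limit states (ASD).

t_e = 0.707 × 0.4375 = 0.3093 in; L = 13 in.
Weld metal: R_n/Ω = (1/2.0) × 0.6 × 60 × 0.3093 × 13 = 72.38 kip.
Base metal (shear rupture): R_n/Ω = (1/2.0) × 0.6 × 70 × 0.625 × 13 = 170.6 kip.
Governing: weld metal.

R_n/Ω ≈ 72.4 kip (weld metal governs)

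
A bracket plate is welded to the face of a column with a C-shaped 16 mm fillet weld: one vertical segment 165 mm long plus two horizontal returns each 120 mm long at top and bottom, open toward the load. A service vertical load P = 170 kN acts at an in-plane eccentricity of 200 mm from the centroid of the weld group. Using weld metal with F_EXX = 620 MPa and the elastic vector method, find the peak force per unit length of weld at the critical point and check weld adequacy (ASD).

f_max ≈ 1840 N/mm; adequate

Total weld length L_w = 405 mm. Treat welds as unit-width lines.
Centroid: x̄ = 2×120×60 / 405 = 35.56 mm from the vertical weld.
Polar moment about centroid: J = I_x + I_y = [165³/12 + 2×120×82.5²] + [165×35.56² + 2(120³/12 + 120×24.44²)] = 2648000 mm³.
Direct shear f_v = P/L_w = 170×10³ / 405 = 419.8 N/mm (vertical).
Torsion M = P·e = 170×10³ × 200 = 34000000 N·mm.
Critical point at (x, y) = (84.44, 82.5) from centroid. f_tx = M·y/J = 1059 N/mm; f_ty = M·x/J = 1084 N/mm.
Resultant f_max = √[f_tx² + (f_v + f_ty)²] = √[1059² + (419.8 + 1084)²] = 1840 N/mm.
Capacity per unit length: r_n/Ω = (1/2.0) × 0.6 × 620 × (0.707 × 16) = 2104 N/mm.
1840 ≤ 2104 → adequate.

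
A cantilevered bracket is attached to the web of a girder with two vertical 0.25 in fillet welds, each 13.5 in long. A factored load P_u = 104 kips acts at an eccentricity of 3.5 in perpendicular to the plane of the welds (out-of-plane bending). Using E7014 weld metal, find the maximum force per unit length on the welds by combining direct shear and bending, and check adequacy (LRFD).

E70XX → F_EXX = 70 ksi.
L_w = 2 × 13.5 = 27 in; section modulus (unit throat) S = 2 × L²/6 = 60.75 in².
Direct shear f_v = P/L_w = 104/27 = 3.852 kip/in.
Moment M = P × e = 104 × 3.5 = 364 kip·in; bending f_b = M/S = 5.992 kip/in.
f_max = √(f_v² + f_b²) = √(3.852² + 5.992²) = 7.123 kip/in.
φr_n = 0.75 × 0.6 × 70 × (0.707 × 0.25) = 5.568 kip/in → NOT adequate.

f_max ≈ 7.12 kip/in; NOT adequate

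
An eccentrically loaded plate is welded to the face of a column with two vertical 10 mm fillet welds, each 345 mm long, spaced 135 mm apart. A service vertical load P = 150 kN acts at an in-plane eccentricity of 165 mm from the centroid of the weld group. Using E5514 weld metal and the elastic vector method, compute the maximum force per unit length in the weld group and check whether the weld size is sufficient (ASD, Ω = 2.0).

f_max ≈ 575 N/mm; adequate

E55XX → F_EXX = 550 MPa.
Total weld length L_w = 690 mm. Treat welds as unit-width lines.
Polar moment about centroid: J = 2[d³/12 + d(b/2)²] = 2[345³/12 + 345×67.5²] = 9988000 mm³.
Direct shear f_v = P/L_w = 150×10³ / 690 = 217.4 N/mm (vertical).
Torsion M = P·e = 150×10³ × 165 = 24750000 N·mm.
Critical point at (x, y) = (67.5, 172.5) from centroid. f_tx = M·y/J = 427.5 N/mm; f_ty = M·x/J = 167.3 N/mm.
Resultant f_max = √[f_tx² + (f_v + f_ty)²] = √[427.5² + (217.4 + 167.3)²] = 575.1 N/mm.
Capacity per unit length: r_n/Ω = (1/2.0) × 0.6 × 550 × (0.707 × 10) = 1167 N/mm.
575.1 ≤ 1167 → adequate.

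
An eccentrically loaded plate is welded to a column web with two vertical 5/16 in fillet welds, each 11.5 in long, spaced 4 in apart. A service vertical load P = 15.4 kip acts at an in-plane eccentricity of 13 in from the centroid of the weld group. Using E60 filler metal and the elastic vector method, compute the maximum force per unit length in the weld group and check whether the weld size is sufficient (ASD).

f_max ≈ 3.8 kip/in; adequate

E60XX → F_EXX = 60 ksi.
Total weld length L_w = 23 in. Treat welds as unit-width lines.
Polar moment about centroid: J = 2[d³/12 + d(b/2)²] = 2[11.5³/12 + 11.5×2²] = 345.5 in³.
Direct shear f_v = P/L_w = 15.4 / 23 = 0.6696 kip/in (vertical).
Torsion M = P·e = 15.4 × 13 = 200.2 kip·in.
Critical point at (x, y) = (2, 5.75) from centroid. f_tx = M·y/J = 3.332 kip/in; f_ty = M·x/J = 1.159 kip/in.
Resultant f_max = √[f_tx² + (f_v + f_ty)²] = √[3.332² + (0.6696 + 1.159)²] = 3.801 kip/in.
Capacity per unit length: r_n/Ω = (1/2.0) × 0.6 × 60 × (0.707 × 0.3125) = 3.977 kip/in.
3.801 ≤ 3.977 → adequate.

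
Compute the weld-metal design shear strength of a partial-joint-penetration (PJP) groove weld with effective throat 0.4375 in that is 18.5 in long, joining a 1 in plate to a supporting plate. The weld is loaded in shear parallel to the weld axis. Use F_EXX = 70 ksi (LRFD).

Effective throat (given) t_e = 0.4375 in.
A_we = 0.4375 × 18.5 = 8.094 in².
F_nw = 0.6 F_EXX = 42 ksi.
φR_n = 0.75 × 42 × 8.094 = 255 kips.

φR_n ≈ 255 kips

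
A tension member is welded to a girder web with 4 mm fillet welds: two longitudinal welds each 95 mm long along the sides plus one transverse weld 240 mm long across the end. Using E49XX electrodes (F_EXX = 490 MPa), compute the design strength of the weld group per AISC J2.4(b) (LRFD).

φR_n ≈ 325 kN

t_e = 0.707 × 4 = 2.828 mm.
R_nwl = 0.6 × 490 × 2.828 × 190 × 10⁻³ = 158 kN (longitudinal, 2 welds).
R_nwt = 0.6 × 490 × 2.828 × 240 × 10⁻³ = 199.5 kN (transverse, base value).
(i) R_nwl + R_nwt = 357.5 kN; (ii) 0.85 R_nwl + 1.5 R_nwt = 433.6 kN.
R_n = max = 433.6 kN [governs: (ii)]; φR_n = 325.2 kN.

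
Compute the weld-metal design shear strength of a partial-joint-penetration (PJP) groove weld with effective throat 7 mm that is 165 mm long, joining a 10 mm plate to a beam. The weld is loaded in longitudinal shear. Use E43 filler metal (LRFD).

φR_n ≈ 223 kN

E43XX → F_EXX = 430 MPa.
Effective throat (given) t_e = 7 mm.
A_we = 7 × 165 = 1155 mm².
F_nw = 0.6 F_EXX = 258 MPa.
φR_n = 0.75 × 258 × 1155 × 10⁻³ = 223.5 kN.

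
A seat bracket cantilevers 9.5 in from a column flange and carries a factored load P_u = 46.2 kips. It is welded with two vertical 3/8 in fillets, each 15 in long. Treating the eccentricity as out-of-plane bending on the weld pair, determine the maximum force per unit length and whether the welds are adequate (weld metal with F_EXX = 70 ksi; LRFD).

L_w = 2 × 15 = 30 in; section modulus (unit throat) S = 2 × L²/6 = 75 in².
Direct shear f_v = P/L_w = 46.2/30 = 1.54 kip/in.
Moment M = P × e = 46.2 × 9.5 = 438.9 kip·in; bending f_b = M/S = 5.852 kip/in.
f_max = √(f_v² + f_b²) = √(1.54² + 5.852²) = 6.051 kip/in.
φr_n = 0.75 × 0.6 × 70 × (0.707 × 0.375) = 8.351 kip/in → adequate.

f_max ≈ 6.05 kip/in; adequate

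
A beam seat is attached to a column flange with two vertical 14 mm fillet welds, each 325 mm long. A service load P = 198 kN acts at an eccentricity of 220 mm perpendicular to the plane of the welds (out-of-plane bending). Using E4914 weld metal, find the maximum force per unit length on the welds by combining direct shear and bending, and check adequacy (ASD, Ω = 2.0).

E49XX → F_EXX = 490 MPa.
L_w = 2 × 325 = 650 mm; section modulus (unit throat) S = 2 × L²/6 = 35210 mm².
Direct shear f_v = P/L_w = 198×10³/650 = 304.6 N/mm.
Moment M = P × e = 198×10³ × 220 = 43560000 N·mm; bending f_b = M/S = 1237 N/mm.
f_max = √(f_v² + f_b²) = √(304.6² + 1237²) = 1274 N/mm.
r_n/Ω = (1/2.0) × 0.6 × 490 × (0.707 × 14) = 1455 N/mm → adequate.

f_max ≈ 1270 N/mm; adequate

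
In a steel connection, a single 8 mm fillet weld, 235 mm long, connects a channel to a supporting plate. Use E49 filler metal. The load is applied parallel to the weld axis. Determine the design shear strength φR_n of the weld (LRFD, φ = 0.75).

E49XX → F_EXX = 490 MPa.
Effective throat t_e = 0.707 × 8 = 5.656 mm.
Total length L = 235 mm; A_we = 5.656 × 235 = 1329 mm².
F_nw = 0.6 F_EXX = 0.6 × 490 = 294 MPa.
φR_n = 0.75 × 294 × 1329 × 10⁻³ = 293.1 kN.

φR_n ≈ 293 kN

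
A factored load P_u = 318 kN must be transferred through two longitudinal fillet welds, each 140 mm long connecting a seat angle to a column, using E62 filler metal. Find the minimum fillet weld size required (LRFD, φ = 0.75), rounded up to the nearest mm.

E62XX → F_EXX = 620 MPa.
Total weld length L = 280 mm.
Required throat t_e = P_u / (φ × 0.6 F_EXX × L) = 318 / (0.75 × 0.6 × 620 × 280 × 10⁻³) = 4.071 mm.
Required leg w = t_e / 0.707 = 5.758 mm → use 6 mm.

w = 6 mm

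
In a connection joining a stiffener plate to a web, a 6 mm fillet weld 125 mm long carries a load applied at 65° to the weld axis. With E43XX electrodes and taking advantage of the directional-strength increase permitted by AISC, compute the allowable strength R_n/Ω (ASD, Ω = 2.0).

R_n/Ω ≈ 97.9 kN

E43XX → F_EXX = 430 MPa.
t_e = 0.707 × 6 = 4.242 mm; A_we = 4.242 × 125 = 530.2 mm².
Directional factor: 1.0 + 0.5 sin^1.5(65°) = 1.431.
F_nw = 0.6 × 430 × 1.431 = 369.3 MPa.
R_n/Ω = (369.3 × 530.2) / 2.0 × 10⁻³ = 97.91 kN.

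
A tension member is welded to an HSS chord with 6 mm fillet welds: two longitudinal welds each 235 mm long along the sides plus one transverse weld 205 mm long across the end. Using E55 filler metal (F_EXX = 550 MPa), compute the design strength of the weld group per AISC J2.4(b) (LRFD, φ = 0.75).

φR_n ≈ 742 kN

t_e = 0.707 × 6 = 4.242 mm.
R_nwl = 0.6 × 550 × 4.242 × 470 × 10⁻³ = 657.9 kN (longitudinal, 2 welds).
R_nwt = 0.6 × 550 × 4.242 × 205 × 10⁻³ = 287 kN (transverse, base value).
(i) R_nwl + R_nwt = 944.9 kN; (ii) 0.85 R_nwl + 1.5 R_nwt = 989.7 kN.
R_n = max = 989.7 kN [governs: (ii)]; φR_n = 742.3 kN.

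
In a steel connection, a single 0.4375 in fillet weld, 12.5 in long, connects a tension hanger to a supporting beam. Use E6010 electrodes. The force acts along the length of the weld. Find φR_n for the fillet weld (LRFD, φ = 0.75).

φR_n ≈ 104 kip

E60XX → F_EXX = 60 ksi.
Effective throat t_e = 0.707 × 0.4375 = 0.3093 in.
Total length L = 12.5 in; A_we = 0.3093 × 12.5 = 3.866 in².
F_nw = 0.6 F_EXX = 0.6 × 60 = 36 ksi.
φR_n = 0.75 × 36 × 3.866 = 104.4 kip.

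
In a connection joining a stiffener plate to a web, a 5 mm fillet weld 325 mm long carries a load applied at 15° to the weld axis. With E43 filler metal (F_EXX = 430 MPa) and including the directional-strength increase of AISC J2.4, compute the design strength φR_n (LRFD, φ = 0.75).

t_e = 0.707 × 5 = 3.535 mm; A_we = 3.535 × 325 = 1149 mm².
Directional factor: 1.0 + 0.5 sin^1.5(15°) = 1.066.
F_nw = 0.6 × 430 × 1.066 = 275 MPa.
φR_n = 0.75 × 275 × 1149 × 10⁻³ = 236.9 kN.

φR_n ≈ 237 kN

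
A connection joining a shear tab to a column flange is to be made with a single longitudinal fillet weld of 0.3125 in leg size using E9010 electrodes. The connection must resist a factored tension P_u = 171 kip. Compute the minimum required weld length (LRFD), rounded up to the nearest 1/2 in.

L = 19.5 in

E90XX → F_EXX = 90 ksi.
Throat t_e = 0.707 × 0.3125 = 0.2209 in.
φr_n = 0.75 × 0.6 × 90 × 0.2209 = 8.948 kip/in.
L_req = P_u / φr_n = 171 / 8.948 = 19.11 in total.
Round up → use L = 19.5 in.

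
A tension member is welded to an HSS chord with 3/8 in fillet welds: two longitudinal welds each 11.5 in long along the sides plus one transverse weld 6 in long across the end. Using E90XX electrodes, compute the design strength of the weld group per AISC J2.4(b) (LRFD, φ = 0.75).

E90XX → F_EXX = 90 ksi.
t_e = 0.707 × 0.375 = 0.2651 in.
R_nwl = 0.6 × 90 × 0.2651 × 23 = 329.3 kips (longitudinal, 2 welds).
R_nwt = 0.6 × 90 × 0.2651 × 6 = 85.9 kips (transverse, base value).
(i) R_nwl + R_nwt = 415.2 kips; (ii) 0.85 R_nwl + 1.5 R_nwt = 408.7 kips.
R_n = max = 415.2 kips [governs: (i)]; φR_n = 311.4 kips.

φR_n ≈ 311 kips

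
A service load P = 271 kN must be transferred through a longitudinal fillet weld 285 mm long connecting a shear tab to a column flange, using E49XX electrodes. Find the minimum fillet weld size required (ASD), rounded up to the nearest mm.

w = 10 mm

E49XX → F_EXX = 490 MPa.
Total weld length L = 285 mm.
Required throat t_e = P × Ω / (0.6 F_EXX × L) = 271 × 2.0 / (0.6 × 490 × 285 × 10⁻³) = 6.469 mm.
Required leg w = t_e / 0.707 = 9.149 mm → use 10 mm.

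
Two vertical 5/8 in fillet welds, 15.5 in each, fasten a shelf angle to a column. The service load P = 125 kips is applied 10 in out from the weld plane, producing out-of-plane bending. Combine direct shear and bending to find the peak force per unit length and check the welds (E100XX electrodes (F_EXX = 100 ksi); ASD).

L_w = 2 × 15.5 = 31 in; section modulus (unit throat) S = 2 × L²/6 = 80.08 in².
Direct shear f_v = P/L_w = 125/31 = 4.032 kip/in.
Moment M = P × e = 125 × 10 = 1250 kip·in; bending f_b = M/S = 15.61 kip/in.
f_max = √(f_v² + f_b²) = √(4.032² + 15.61²) = 16.12 kip/in.
r_n/Ω = (1/2.0) × 0.6 × 100 × (0.707 × 0.625) = 13.26 kip/in → NOT adequate.

f_max ≈ 16.1 kip/in; NOT adequate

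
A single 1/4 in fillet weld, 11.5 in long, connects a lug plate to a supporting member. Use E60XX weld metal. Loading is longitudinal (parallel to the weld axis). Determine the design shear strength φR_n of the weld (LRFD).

E60XX → F_EXX = 60 ksi.
Effective throat t_e = 0.707 × 0.25 = 0.1767 in.
Total length L = 11.5 in; A_we = 0.1767 × 11.5 = 2.033 in².
F_nw = 0.6 F_EXX = 0.6 × 60 = 36 ksi.
φR_n = 0.75 × 36 × 2.033 = 54.88 kips.

φR_n ≈ 54.9 kips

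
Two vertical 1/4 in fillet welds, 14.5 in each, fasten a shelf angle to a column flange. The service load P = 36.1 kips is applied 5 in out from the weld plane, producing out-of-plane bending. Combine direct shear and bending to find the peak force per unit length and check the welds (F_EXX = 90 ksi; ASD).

L_w = 2 × 14.5 = 29 in; section modulus (unit throat) S = 2 × L²/6 = 70.08 in².
Direct shear f_v = P/L_w = 36.1/29 = 1.245 kip/in.
Moment M = P × e = 36.1 × 5 = 180.5 kip·in; bending f_b = M/S = 2.576 kip/in.
f_max = √(f_v² + f_b²) = √(1.245² + 2.576²) = 2.861 kip/in.
r_n/Ω = (1/2.0) × 0.6 × 90 × (0.707 × 0.25) = 4.772 kip/in → adequate.

f_max ≈ 2.86 kip/in; adequate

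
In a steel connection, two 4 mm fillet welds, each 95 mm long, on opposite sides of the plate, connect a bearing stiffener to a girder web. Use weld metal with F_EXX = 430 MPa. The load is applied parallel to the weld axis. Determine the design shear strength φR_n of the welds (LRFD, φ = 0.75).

φR_n ≈ 104 kN

Effective throat t_e = 0.707 × 4 = 2.828 mm.
Total length L = 190 mm; A_we = 2.828 × 190 = 537.3 mm².
F_nw = 0.6 F_EXX = 0.6 × 430 = 258 MPa.
φR_n = 0.75 × 258 × 537.3 × 10⁻³ = 104 kN.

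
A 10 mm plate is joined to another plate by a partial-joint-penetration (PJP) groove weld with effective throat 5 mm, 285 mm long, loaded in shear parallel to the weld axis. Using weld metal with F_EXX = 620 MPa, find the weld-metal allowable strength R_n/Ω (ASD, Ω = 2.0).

R_n/Ω ≈ 265 kN

Effective throat (given) t_e = 5 mm.
A_we = 5 × 285 = 1425 mm².
F_nw = 0.6 F_EXX = 372 MPa.
R_n/Ω = (372 × 1425) / 2.0 × 10⁻³ = 265.1 kN.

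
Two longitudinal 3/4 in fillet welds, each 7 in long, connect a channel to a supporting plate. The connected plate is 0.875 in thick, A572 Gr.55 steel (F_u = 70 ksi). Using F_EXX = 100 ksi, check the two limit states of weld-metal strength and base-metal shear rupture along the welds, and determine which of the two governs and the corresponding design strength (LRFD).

φR_n ≈ 334 kip (weld metal governs)

t_e = 0.707 × 0.75 = 0.5302 in; L = 14 in.
Weld metal: φR_n = 0.75 × 0.6 × 100 × 0.5302 × 14 = 334.1 kip.
Base metal (shear rupture): φR_n = 0.75 × 0.6 × 70 × 0.875 × 14 = 385.9 kip.
Governing: weld metal.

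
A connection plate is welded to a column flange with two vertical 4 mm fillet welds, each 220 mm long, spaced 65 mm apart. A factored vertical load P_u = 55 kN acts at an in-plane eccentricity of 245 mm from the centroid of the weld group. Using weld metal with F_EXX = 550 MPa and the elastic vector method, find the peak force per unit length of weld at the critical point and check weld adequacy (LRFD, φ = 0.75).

f_max ≈ 735 N/mm; NOT adequate

Total weld length L_w = 440 mm. Treat welds as unit-width lines.
Polar moment about centroid: J = 2[d³/12 + d(b/2)²] = 2[220³/12 + 220×32.5²] = 2239000 mm³.
Direct shear f_v = P/L_w = 55×10³ / 440 = 125 N/mm (vertical).
Torsion M = P·e = 55×10³ × 245 = 13475000 N·mm.
Critical point at (x, y) = (32.5, 110) from centroid. f_tx = M·y/J = 661.9 N/mm; f_ty = M·x/J = 195.6 N/mm.
Resultant f_max = √[f_tx² + (f_v + f_ty)²] = √[661.9² + (125 + 195.6)²] = 735.4 N/mm.
Capacity per unit length: φr_n = 0.75 × 0.6 × 550 × (0.707 × 4) = 699.9 N/mm.
735.4 > 699.9 → NOT adequate.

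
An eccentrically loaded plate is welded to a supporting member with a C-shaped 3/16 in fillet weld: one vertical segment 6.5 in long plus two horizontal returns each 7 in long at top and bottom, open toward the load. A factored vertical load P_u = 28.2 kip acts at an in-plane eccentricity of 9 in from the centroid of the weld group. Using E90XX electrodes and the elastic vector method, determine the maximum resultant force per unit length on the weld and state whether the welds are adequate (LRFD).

E90XX → F_EXX = 90 ksi.
Total weld length L_w = 20.5 in. Treat welds as unit-width lines.
Centroid: x̄ = 2×7×3.5 / 20.5 = 2.39 in from the vertical weld.
Polar moment about centroid: J = I_x + I_y = [6.5³/12 + 2×7×3.25²] + [6.5×2.39² + 2(7³/12 + 7×1.11²)] = 282.3 in³.
Direct shear f_v = P/L_w = 28.2 / 20.5 = 1.376 kip/in (vertical).
Torsion M = P·e = 28.2 × 9 = 253.8 kip·in.
Critical point at (x, y) = (4.61, 3.25) from centroid. f_tx = M·y/J = 2.922 kip/in; f_ty = M·x/J = 4.144 kip/in.
Resultant f_max = √[f_tx² + (f_v + f_ty)²] = √[2.922² + (1.376 + 4.144)²] = 6.246 kip/in.
Capacity per unit length: φr_n = 0.75 × 0.6 × 90 × (0.707 × 0.1875) = 5.369 kip/in.
6.246 > 5.369 → NOT adequate.

f_max ≈ 6.25 kip/in; NOT adequate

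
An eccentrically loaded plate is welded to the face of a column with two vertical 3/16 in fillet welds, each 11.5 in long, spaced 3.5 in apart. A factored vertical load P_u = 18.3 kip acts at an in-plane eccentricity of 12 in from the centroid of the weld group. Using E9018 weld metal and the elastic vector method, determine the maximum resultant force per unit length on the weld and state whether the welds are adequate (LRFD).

E90XX → F_EXX = 90 ksi.
Total weld length L_w = 23 in. Treat welds as unit-width lines.
Polar moment about centroid: J = 2[d³/12 + d(b/2)²] = 2[11.5³/12 + 11.5×1.75²] = 323.9 in³.
Direct shear f_v = P/L_w = 18.3 / 23 = 0.7957 kip/in (vertical).
Torsion M = P·e = 18.3 × 12 = 219.6 kip·in.
Critical point at (x, y) = (1.75, 5.75) from centroid. f_tx = M·y/J = 3.898 kip/in; f_ty = M·x/J = 1.186 kip/in.
Resultant f_max = √[f_tx² + (f_v + f_ty)²] = √[3.898² + (0.7957 + 1.186)²] = 4.373 kip/in.
Capacity per unit length: φr_n = 0.75 × 0.6 × 90 × (0.707 × 0.1875) = 5.369 kip/in.
4.373 ≤ 5.369 → adequate.

f_max ≈ 4.37 kip/in; adequate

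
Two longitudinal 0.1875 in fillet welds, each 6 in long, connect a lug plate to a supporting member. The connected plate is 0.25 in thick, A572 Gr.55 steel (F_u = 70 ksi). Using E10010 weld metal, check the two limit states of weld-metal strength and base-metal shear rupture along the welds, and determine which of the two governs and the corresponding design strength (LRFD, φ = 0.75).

φR_n ≈ 71.6 kip (weld metal governs)

E100XX → F_EXX = 100 ksi.
t_e = 0.707 × 0.1875 = 0.1326 in; L = 12 in.
Weld metal: φR_n = 0.75 × 0.6 × 100 × 0.1326 × 12 = 71.58 kip.
Base metal (shear rupture): φR_n = 0.75 × 0.6 × 70 × 0.25 × 12 = 94.5 kip.
Governing: weld metal.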